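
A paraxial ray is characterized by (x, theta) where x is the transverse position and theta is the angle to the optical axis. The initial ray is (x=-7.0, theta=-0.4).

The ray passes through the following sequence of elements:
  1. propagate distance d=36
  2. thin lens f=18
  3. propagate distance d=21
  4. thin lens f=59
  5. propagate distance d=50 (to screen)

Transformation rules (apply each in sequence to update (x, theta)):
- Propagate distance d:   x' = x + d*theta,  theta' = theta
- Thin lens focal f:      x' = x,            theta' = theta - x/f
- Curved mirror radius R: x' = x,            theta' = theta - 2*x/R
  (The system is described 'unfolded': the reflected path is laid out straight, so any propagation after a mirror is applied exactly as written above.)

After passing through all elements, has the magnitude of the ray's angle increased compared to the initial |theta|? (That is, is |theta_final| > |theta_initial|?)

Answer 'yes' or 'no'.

Initial: x=-7.0000 theta=-0.4000
After 1 (propagate distance d=36): x=-21.4000 theta=-0.4000
After 2 (thin lens f=18): x=-21.4000 theta=71/90 (≈0.7889)
After 3 (propagate distance d=21): x=-29/6 (≈-4.8333) theta=71/90 (≈0.7889)
After 4 (thin lens f=59): x=-29/6 (≈-4.8333) theta=2312/2655 (≈0.8708)
After 5 (propagate distance d=50 (to screen)): x=41107/1062 (≈38.7072) theta=2312/2655 (≈0.8708)
|theta_initial|=0.4000 |theta_final|=2312/2655 (≈0.8708) -> increased

Answer: yes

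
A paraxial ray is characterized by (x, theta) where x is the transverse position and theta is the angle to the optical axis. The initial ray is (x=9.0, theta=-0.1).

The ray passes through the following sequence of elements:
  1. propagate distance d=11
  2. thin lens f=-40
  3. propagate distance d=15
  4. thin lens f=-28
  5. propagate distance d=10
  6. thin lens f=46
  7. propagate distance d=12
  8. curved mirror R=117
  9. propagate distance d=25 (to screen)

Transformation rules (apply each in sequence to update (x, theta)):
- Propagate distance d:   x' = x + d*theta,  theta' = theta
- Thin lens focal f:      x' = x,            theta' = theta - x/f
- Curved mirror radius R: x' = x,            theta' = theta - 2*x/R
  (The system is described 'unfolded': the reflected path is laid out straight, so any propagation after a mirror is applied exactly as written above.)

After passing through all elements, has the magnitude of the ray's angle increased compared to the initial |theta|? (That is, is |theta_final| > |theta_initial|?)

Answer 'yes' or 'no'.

Initial: x=9.0000 theta=-0.1000
After 1 (propagate distance d=11): x=7.9000 theta=-0.1000
After 2 (thin lens f=-40): x=7.9000 theta=0.0975
After 3 (propagate distance d=15): x=9.3625 theta=0.0975
After 4 (thin lens f=-28): x=9.3625 theta=691/1600 (≈0.4319)
After 5 (propagate distance d=10): x=2189/160 (≈13.6813) theta=691/1600 (≈0.4319)
After 6 (thin lens f=46): x=2189/160 (≈13.6813) theta=1237/9200 (≈0.1345)
After 7 (propagate distance d=12): x=281423/18400 (≈15.2947) theta=1237/9200 (≈0.1345)
After 8 (curved mirror R=117): x=281423/18400 (≈15.2947) theta=-68347/538200 (≈-0.1270)
After 9 (propagate distance d=25 (to screen)): x=26091791/2152800 (≈12.1199) theta=-68347/538200 (≈-0.1270)
|theta_initial|=0.1000 |theta_final|=68347/538200 (≈0.1270) -> increased

Answer: yes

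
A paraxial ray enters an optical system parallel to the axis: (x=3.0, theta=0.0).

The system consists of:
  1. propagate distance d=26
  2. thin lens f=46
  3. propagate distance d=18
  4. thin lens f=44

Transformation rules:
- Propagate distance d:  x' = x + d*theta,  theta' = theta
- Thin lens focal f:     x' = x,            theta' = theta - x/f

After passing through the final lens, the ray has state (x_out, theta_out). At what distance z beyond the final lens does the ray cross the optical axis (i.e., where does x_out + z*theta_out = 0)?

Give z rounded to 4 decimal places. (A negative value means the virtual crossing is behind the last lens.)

Initial: x=3.0000 theta=0.0000
After 1 (propagate distance d=26): x=3.0000 theta=0.0000
After 2 (thin lens f=46): x=3.0000 theta=-3/46 (≈-0.0652)
After 3 (propagate distance d=18): x=42/23 (≈1.8261) theta=-3/46 (≈-0.0652)
After 4 (thin lens f=44): x=42/23 (≈1.8261) theta=-27/253 (≈-0.1067)
z_focus = -x_out/theta_out = -(42/23)/(-27/253) = 154/9 ≈ 17.1111
Rounded to 4 decimal places: z = 17.1111

Answer: 17.1111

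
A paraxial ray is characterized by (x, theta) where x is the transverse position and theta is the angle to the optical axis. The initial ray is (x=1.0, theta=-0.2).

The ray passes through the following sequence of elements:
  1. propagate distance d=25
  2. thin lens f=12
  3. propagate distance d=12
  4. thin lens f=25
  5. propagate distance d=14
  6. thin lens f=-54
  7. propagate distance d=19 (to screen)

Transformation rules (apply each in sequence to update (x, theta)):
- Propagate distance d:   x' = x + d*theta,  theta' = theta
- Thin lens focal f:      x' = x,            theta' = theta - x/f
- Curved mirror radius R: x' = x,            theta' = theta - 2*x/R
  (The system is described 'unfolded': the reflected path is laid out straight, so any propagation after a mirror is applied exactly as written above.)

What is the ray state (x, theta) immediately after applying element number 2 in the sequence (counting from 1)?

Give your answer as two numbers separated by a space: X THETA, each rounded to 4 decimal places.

Initial: x=1.0000 theta=-0.2000
After 1 (propagate distance d=25): x=-4.0000 theta=-0.2000
After 2 (thin lens f=12): x=-4.0000 theta=2/15 (≈0.1333)
Rounded to 4 decimal places: x = -4.0000, theta = 0.1333

Answer: -4.0000 0.1333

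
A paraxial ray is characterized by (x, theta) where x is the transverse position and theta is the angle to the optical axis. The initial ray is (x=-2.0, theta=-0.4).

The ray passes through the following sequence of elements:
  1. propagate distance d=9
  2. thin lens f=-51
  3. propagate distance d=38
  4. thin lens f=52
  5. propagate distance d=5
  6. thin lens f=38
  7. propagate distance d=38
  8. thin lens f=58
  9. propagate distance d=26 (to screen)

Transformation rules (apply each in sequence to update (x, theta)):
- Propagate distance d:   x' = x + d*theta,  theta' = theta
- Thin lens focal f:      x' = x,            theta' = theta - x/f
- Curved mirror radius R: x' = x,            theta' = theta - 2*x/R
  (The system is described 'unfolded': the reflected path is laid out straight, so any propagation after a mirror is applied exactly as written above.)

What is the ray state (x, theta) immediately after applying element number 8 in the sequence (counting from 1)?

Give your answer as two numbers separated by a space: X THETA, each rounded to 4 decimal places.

Answer: -1.1234 0.6509

Derivation:
Initial: x=-2.0000 theta=-0.4000
After 1 (propagate distance d=9): x=-5.6000 theta=-0.4000
After 2 (thin lens f=-51): x=-5.6000 theta=-26/51 (≈-0.5098)
After 3 (propagate distance d=38): x=-6368/255 (≈-24.9725) theta=-26/51 (≈-0.5098)
After 4 (thin lens f=52): x=-6368/255 (≈-24.9725) theta=-98/3315 (≈-0.0296)
After 5 (propagate distance d=5): x=-27758/1105 (≈-25.1204) theta=-98/3315 (≈-0.0296)
After 6 (thin lens f=38): x=-27758/1105 (≈-25.1204) theta=7955/12597 (≈0.6315)
After 7 (propagate distance d=38): x=-3724/3315 (≈-1.1234) theta=7955/12597 (≈0.6315)
After 8 (thin lens f=58): x=-3724/3315 (≈-1.1234) theta=1188853/1826565 (≈0.6509)
Rounded to 4 decimal places: x = -1.1234, theta = 0.6509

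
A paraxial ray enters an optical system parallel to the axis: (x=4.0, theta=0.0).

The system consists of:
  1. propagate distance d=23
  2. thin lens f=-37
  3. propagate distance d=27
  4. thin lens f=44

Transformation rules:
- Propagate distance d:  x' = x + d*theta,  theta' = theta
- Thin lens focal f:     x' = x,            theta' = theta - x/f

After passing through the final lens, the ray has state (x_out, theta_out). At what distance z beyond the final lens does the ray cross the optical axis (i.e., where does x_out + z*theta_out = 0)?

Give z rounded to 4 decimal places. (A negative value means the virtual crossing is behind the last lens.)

Initial: x=4.0000 theta=0.0000
After 1 (propagate distance d=23): x=4.0000 theta=0.0000
After 2 (thin lens f=-37): x=4.0000 theta=4/37 (≈0.1081)
After 3 (propagate distance d=27): x=256/37 (≈6.9189) theta=4/37 (≈0.1081)
After 4 (thin lens f=44): x=256/37 (≈6.9189) theta=-20/407 (≈-0.0491)
z_focus = -x_out/theta_out = -(256/37)/(-20/407) = 140.8000
Rounded to 4 decimal places: z = 140.8000

Answer: 140.8000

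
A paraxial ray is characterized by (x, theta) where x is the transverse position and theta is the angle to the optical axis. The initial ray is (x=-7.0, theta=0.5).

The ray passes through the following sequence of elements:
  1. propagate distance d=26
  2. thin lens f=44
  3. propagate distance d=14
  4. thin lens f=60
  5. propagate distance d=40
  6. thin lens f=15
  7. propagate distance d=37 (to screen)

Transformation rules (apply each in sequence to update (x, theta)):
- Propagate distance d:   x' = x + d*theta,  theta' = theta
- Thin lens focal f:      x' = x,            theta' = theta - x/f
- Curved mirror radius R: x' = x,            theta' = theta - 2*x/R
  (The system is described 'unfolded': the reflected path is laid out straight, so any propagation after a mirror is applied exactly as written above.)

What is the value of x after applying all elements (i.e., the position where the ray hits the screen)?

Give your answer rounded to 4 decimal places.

Answer: -20.1404

Derivation:
Initial: x=-7.0000 theta=0.5000
After 1 (propagate distance d=26): x=6.0000 theta=0.5000
After 2 (thin lens f=44): x=6.0000 theta=4/11 (≈0.3636)
After 3 (propagate distance d=14): x=122/11 (≈11.0909) theta=4/11 (≈0.3636)
After 4 (thin lens f=60): x=122/11 (≈11.0909) theta=59/330 (≈0.1788)
After 5 (propagate distance d=40): x=602/33 (≈18.2424) theta=59/330 (≈0.1788)
After 6 (thin lens f=15): x=602/33 (≈18.2424) theta=-1027/990 (≈-1.0374)
After 7 (propagate distance d=37 (to screen)): x=-19939/990 (≈-20.1404) theta=-1027/990 (≈-1.0374)
Rounded to 4 decimal places: x = -20.1404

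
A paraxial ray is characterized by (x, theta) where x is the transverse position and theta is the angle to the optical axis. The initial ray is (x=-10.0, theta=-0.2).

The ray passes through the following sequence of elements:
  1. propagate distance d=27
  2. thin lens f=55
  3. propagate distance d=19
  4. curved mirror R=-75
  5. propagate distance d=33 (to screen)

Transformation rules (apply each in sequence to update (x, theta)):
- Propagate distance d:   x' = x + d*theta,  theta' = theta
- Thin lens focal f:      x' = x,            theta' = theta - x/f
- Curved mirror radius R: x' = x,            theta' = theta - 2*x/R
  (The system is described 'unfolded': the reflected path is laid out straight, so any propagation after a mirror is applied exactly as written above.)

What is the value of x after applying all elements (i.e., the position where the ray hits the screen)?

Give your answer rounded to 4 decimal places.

Answer: -23.4544

Derivation:
Initial: x=-10.0000 theta=-0.2000
After 1 (propagate distance d=27): x=-15.4000 theta=-0.2000
After 2 (thin lens f=55): x=-15.4000 theta=0.0800
After 3 (propagate distance d=19): x=-13.8800 theta=0.0800
After 4 (curved mirror R=-75): x=-13.8800 theta=-544/1875 (≈-0.2901)
After 5 (propagate distance d=33 (to screen)): x=-23.4544 theta=-544/1875 (≈-0.2901)
Rounded to 4 decimal places: x = -23.4544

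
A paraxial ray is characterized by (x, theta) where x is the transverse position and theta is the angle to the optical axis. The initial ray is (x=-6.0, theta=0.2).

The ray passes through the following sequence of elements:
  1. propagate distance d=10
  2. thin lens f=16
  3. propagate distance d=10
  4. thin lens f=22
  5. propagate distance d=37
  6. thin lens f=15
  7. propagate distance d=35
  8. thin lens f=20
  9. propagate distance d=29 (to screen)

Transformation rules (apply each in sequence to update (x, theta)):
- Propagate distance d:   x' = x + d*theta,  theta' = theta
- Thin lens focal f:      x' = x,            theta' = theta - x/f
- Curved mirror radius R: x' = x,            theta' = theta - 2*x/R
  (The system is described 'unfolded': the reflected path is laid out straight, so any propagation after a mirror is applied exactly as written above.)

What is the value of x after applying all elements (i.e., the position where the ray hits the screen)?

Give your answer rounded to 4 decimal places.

Initial: x=-6.0000 theta=0.2000
After 1 (propagate distance d=10): x=-4.0000 theta=0.2000
After 2 (thin lens f=16): x=-4.0000 theta=0.4500
After 3 (propagate distance d=10): x=0.5000 theta=0.4500
After 4 (thin lens f=22): x=0.5000 theta=47/110 (≈0.4273)
After 5 (propagate distance d=37): x=897/55 (≈16.3091) theta=47/110 (≈0.4273)
After 6 (thin lens f=15): x=897/55 (≈16.3091) theta=-0.6600
After 7 (propagate distance d=35): x=-747/110 (≈-6.7909) theta=-0.6600
After 8 (thin lens f=20): x=-747/110 (≈-6.7909) theta=-141/440 (≈-0.3205)
After 9 (propagate distance d=29 (to screen)): x=-7077/440 (≈-16.0841) theta=-141/440 (≈-0.3205)
Rounded to 4 decimal places: x = -16.0841

Answer: -16.0841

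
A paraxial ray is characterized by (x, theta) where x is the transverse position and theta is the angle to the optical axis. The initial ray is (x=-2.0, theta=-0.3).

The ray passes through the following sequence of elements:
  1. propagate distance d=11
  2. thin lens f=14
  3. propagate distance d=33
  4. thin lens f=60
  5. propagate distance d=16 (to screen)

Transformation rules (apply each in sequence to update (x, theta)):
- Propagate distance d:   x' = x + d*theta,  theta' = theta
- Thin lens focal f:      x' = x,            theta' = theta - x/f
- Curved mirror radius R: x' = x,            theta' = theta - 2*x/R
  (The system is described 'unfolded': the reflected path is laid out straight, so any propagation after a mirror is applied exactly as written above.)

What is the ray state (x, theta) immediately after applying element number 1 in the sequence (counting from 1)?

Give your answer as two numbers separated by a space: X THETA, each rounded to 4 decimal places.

Answer: -5.3000 -0.3000

Derivation:
Initial: x=-2.0000 theta=-0.3000
After 1 (propagate distance d=11): x=-5.3000 theta=-0.3000
Rounded to 4 decimal places: x = -5.3000, theta = -0.3000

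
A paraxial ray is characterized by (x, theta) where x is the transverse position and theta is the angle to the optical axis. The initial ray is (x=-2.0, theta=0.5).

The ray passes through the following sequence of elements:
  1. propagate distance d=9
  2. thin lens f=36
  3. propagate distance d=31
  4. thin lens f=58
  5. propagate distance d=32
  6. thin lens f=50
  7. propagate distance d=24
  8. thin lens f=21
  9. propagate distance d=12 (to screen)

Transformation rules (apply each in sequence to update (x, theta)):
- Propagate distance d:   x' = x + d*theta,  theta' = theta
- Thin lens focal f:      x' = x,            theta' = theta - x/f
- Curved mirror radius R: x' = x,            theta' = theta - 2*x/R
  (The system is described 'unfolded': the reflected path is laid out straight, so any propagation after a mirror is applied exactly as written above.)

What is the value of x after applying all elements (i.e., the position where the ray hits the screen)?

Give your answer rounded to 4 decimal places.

Answer: 3.1482

Derivation:
Initial: x=-2.0000 theta=0.5000
After 1 (propagate distance d=9): x=2.5000 theta=0.5000
After 2 (thin lens f=36): x=2.5000 theta=31/72 (≈0.4306)
After 3 (propagate distance d=31): x=1141/72 (≈15.8472) theta=31/72 (≈0.4306)
After 4 (thin lens f=58): x=1141/72 (≈15.8472) theta=73/464 (≈0.1573)
After 5 (propagate distance d=32): x=43601/2088 (≈20.8817) theta=73/464 (≈0.1573)
After 6 (thin lens f=50): x=43601/2088 (≈20.8817) theta=-3397/13050 (≈-0.2603)
After 7 (propagate distance d=24): x=763913/52200 (≈14.6343) theta=-3397/13050 (≈-0.2603)
After 8 (thin lens f=21): x=763913/52200 (≈14.6343) theta=-1049261/1096200 (≈-0.9572)
After 9 (propagate distance d=12 (to screen)): x=383449/121800 (≈3.1482) theta=-1049261/1096200 (≈-0.9572)
Rounded to 4 decimal places: x = 3.1482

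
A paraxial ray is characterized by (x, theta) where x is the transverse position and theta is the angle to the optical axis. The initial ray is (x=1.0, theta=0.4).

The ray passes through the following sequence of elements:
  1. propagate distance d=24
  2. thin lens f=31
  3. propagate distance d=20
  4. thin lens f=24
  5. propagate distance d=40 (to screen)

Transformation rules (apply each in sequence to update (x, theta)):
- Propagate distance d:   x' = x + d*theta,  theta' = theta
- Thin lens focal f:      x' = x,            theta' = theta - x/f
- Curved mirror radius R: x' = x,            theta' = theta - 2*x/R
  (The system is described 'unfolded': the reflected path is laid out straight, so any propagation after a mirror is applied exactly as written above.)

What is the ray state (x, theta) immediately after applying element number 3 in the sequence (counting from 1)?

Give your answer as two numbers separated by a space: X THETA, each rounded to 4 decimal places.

Initial: x=1.0000 theta=0.4000
After 1 (propagate distance d=24): x=10.6000 theta=0.4000
After 2 (thin lens f=31): x=10.6000 theta=9/155 (≈0.0581)
After 3 (propagate distance d=20): x=1823/155 (≈11.7613) theta=9/155 (≈0.0581)
Rounded to 4 decimal places: x = 11.7613, theta = 0.0581

Answer: 11.7613 0.0581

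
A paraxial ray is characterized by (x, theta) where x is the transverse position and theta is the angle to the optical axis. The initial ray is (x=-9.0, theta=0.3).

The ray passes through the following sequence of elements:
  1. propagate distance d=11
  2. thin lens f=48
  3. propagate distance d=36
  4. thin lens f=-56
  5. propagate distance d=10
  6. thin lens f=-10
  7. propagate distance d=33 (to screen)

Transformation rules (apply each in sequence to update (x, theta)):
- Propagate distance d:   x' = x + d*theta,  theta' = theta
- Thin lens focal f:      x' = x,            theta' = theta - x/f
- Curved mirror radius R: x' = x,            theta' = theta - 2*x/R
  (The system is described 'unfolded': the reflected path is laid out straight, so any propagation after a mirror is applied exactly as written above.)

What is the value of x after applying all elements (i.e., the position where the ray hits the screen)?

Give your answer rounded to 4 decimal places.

Answer: 84.8607

Derivation:
Initial: x=-9.0000 theta=0.3000
After 1 (propagate distance d=11): x=-5.7000 theta=0.3000
After 2 (thin lens f=48): x=-5.7000 theta=67/160 (≈0.4188)
After 3 (propagate distance d=36): x=9.3750 theta=67/160 (≈0.4188)
After 4 (thin lens f=-56): x=9.3750 theta=1313/2240 (≈0.5862)
After 5 (propagate distance d=10): x=3413/224 (≈15.2366) theta=1313/2240 (≈0.5862)
After 6 (thin lens f=-10): x=3413/224 (≈15.2366) theta=2363/1120 (≈2.1098)
After 7 (propagate distance d=33 (to screen)): x=23761/280 (≈84.8607) theta=2363/1120 (≈2.1098)
Rounded to 4 decimal places: x = 84.8607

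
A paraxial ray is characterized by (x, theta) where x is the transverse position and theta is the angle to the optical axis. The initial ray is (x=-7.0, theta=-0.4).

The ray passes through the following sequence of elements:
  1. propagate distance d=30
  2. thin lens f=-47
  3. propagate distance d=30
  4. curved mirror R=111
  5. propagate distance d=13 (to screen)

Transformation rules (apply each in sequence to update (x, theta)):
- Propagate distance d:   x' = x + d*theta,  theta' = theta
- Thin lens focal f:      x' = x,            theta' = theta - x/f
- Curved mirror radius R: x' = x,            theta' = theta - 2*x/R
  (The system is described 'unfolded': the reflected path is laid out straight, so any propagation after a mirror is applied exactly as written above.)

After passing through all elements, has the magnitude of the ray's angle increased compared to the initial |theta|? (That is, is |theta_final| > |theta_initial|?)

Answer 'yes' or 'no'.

Initial: x=-7.0000 theta=-0.4000
After 1 (propagate distance d=30): x=-19.0000 theta=-0.4000
After 2 (thin lens f=-47): x=-19.0000 theta=-189/235 (≈-0.8043)
After 3 (propagate distance d=30): x=-2027/47 (≈-43.1277) theta=-189/235 (≈-0.8043)
After 4 (curved mirror R=111): x=-2027/47 (≈-43.1277) theta=-709/26085 (≈-0.0272)
After 5 (propagate distance d=13 (to screen)): x=-1134202/26085 (≈-43.4810) theta=-709/26085 (≈-0.0272)
|theta_initial|=0.4000 |theta_final|=709/26085 (≈0.0272) -> not increased

Answer: no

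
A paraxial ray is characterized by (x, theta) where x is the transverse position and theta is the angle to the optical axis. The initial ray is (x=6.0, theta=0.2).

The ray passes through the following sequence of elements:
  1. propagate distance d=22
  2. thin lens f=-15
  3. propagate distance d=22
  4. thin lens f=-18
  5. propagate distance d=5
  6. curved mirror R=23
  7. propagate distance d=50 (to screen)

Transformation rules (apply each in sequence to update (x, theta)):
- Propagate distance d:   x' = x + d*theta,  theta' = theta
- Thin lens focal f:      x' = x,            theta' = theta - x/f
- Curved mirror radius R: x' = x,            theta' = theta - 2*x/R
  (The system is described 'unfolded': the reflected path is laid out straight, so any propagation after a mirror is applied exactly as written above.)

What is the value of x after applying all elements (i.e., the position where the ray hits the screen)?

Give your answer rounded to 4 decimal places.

Answer: -15.3670

Derivation:
Initial: x=6.0000 theta=0.2000
After 1 (propagate distance d=22): x=10.4000 theta=0.2000
After 2 (thin lens f=-15): x=10.4000 theta=67/75 (≈0.8933)
After 3 (propagate distance d=22): x=2254/75 (≈30.0533) theta=67/75 (≈0.8933)
After 4 (thin lens f=-18): x=2254/75 (≈30.0533) theta=346/135 (≈2.5630)
After 5 (propagate distance d=5): x=28936/675 (≈42.8681) theta=346/135 (≈2.5630)
After 6 (curved mirror R=23): x=28936/675 (≈42.8681) theta=-18082/15525 (≈-1.1647)
After 7 (propagate distance d=50 (to screen)): x=-8836/575 (≈-15.3670) theta=-18082/15525 (≈-1.1647)
Rounded to 4 decimal places: x = -15.3670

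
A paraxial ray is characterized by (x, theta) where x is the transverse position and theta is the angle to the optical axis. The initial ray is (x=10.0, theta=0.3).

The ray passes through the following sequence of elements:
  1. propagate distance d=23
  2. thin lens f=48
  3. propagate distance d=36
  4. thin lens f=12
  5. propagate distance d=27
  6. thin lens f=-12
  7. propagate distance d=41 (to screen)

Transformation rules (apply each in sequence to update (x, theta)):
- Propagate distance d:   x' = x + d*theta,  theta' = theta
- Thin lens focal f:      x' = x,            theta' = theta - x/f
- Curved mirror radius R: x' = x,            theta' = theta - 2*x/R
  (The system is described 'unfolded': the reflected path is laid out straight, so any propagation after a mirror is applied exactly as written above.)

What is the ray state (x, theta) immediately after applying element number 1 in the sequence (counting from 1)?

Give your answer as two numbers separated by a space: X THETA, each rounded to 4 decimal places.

Initial: x=10.0000 theta=0.3000
After 1 (propagate distance d=23): x=16.9000 theta=0.3000
Rounded to 4 decimal places: x = 16.9000, theta = 0.3000

Answer: 16.9000 0.3000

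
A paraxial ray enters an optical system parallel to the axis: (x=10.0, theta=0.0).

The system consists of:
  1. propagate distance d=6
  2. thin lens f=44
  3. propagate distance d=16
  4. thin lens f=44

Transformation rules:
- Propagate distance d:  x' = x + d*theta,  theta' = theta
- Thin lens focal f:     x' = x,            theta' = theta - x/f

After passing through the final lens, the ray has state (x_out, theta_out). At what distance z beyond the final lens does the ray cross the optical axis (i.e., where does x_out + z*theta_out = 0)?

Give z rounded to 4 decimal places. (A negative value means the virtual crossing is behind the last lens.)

Initial: x=10.0000 theta=0.0000
After 1 (propagate distance d=6): x=10.0000 theta=0.0000
After 2 (thin lens f=44): x=10.0000 theta=-5/22 (≈-0.2273)
After 3 (propagate distance d=16): x=70/11 (≈6.3636) theta=-5/22 (≈-0.2273)
After 4 (thin lens f=44): x=70/11 (≈6.3636) theta=-45/121 (≈-0.3719)
z_focus = -x_out/theta_out = -(70/11)/(-45/121) = 154/9 ≈ 17.1111
Rounded to 4 decimal places: z = 17.1111

Answer: 17.1111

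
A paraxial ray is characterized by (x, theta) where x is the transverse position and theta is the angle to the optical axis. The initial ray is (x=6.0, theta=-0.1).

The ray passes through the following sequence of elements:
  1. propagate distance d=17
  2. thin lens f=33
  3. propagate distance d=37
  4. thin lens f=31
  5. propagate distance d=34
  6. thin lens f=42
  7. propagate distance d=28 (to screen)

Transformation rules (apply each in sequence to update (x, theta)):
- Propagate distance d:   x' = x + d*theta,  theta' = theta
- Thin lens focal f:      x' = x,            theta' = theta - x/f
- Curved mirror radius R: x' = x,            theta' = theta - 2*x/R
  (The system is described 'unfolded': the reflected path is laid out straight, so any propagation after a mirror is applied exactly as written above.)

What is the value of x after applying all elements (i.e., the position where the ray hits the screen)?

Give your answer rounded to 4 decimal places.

Answer: -5.1097

Derivation:
Initial: x=6.0000 theta=-0.1000
After 1 (propagate distance d=17): x=4.3000 theta=-0.1000
After 2 (thin lens f=33): x=4.3000 theta=-38/165 (≈-0.2303)
After 3 (propagate distance d=37): x=-1393/330 (≈-4.2212) theta=-38/165 (≈-0.2303)
After 4 (thin lens f=31): x=-1393/330 (≈-4.2212) theta=-321/3410 (≈-0.0941)
After 5 (propagate distance d=34): x=-15185/2046 (≈-7.4218) theta=-321/3410 (≈-0.0941)
After 6 (thin lens f=42): x=-15185/2046 (≈-7.4218) theta=35479/429660 (≈0.0826)
After 7 (propagate distance d=28 (to screen)): x=-156817/30690 (≈-5.1097) theta=35479/429660 (≈0.0826)
Rounded to 4 decimal places: x = -5.1097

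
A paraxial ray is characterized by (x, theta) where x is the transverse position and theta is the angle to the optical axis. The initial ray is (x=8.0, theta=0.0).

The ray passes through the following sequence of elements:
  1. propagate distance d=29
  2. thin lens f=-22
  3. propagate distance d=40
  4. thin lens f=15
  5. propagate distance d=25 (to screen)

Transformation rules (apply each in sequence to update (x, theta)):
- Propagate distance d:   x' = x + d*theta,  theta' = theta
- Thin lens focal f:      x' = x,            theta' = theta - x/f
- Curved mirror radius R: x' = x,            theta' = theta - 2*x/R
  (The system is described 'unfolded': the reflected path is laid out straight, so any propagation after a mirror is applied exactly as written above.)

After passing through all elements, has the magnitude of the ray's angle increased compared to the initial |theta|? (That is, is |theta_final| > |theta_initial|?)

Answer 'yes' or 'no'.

Answer: yes

Derivation:
Initial: x=8.0000 theta=0.0000
After 1 (propagate distance d=29): x=8.0000 theta=0.0000
After 2 (thin lens f=-22): x=8.0000 theta=4/11 (≈0.3636)
After 3 (propagate distance d=40): x=248/11 (≈22.5455) theta=4/11 (≈0.3636)
After 4 (thin lens f=15): x=248/11 (≈22.5455) theta=-188/165 (≈-1.1394)
After 5 (propagate distance d=25 (to screen)): x=-196/33 (≈-5.9394) theta=-188/165 (≈-1.1394)
|theta_initial|=0.0000 |theta_final|=188/165 (≈1.1394) -> increased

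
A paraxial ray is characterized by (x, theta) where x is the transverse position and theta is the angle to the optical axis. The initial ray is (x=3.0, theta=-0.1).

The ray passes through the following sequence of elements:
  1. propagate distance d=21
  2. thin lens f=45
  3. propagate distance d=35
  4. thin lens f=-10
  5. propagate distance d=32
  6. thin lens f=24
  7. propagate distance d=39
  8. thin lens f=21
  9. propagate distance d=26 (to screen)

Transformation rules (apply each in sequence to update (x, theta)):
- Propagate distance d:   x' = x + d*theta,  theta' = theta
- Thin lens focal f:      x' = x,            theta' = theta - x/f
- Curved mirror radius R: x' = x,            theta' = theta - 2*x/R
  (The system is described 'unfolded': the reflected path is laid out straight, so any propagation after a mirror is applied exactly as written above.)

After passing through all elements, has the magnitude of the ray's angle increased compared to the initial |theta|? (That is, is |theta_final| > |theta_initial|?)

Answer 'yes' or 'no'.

Initial: x=3.0000 theta=-0.1000
After 1 (propagate distance d=21): x=0.9000 theta=-0.1000
After 2 (thin lens f=45): x=0.9000 theta=-0.1200
After 3 (propagate distance d=35): x=-3.3000 theta=-0.1200
After 4 (thin lens f=-10): x=-3.3000 theta=-0.4500
After 5 (propagate distance d=32): x=-17.7000 theta=-0.4500
After 6 (thin lens f=24): x=-17.7000 theta=0.2875
After 7 (propagate distance d=39): x=-6.4875 theta=0.2875
After 8 (thin lens f=21): x=-6.4875 theta=167/280 (≈0.5964)
After 9 (propagate distance d=26 (to screen)): x=5051/560 (≈9.0196) theta=167/280 (≈0.5964)
|theta_initial|=0.1000 |theta_final|=167/280 (≈0.5964) -> increased

Answer: yes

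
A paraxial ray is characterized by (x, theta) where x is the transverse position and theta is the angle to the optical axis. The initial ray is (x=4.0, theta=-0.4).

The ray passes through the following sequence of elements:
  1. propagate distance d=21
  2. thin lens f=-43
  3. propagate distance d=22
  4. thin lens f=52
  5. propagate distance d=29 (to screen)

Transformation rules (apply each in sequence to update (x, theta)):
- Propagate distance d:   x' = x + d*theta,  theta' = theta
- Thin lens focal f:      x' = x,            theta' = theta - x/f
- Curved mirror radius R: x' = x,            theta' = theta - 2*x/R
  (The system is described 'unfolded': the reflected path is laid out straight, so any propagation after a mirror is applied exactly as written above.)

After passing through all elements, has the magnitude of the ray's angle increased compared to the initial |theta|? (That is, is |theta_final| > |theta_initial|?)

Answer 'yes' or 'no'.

Answer: no

Derivation:
Initial: x=4.0000 theta=-0.4000
After 1 (propagate distance d=21): x=-4.4000 theta=-0.4000
After 2 (thin lens f=-43): x=-4.4000 theta=-108/215 (≈-0.5023)
After 3 (propagate distance d=22): x=-3322/215 (≈-15.4512) theta=-108/215 (≈-0.5023)
After 4 (thin lens f=52): x=-3322/215 (≈-15.4512) theta=-1147/5590 (≈-0.2052)
After 5 (propagate distance d=29 (to screen)): x=-23927/1118 (≈-21.4016) theta=-1147/5590 (≈-0.2052)
|theta_initial|=0.4000 |theta_final|=1147/5590 (≈0.2052) -> not increased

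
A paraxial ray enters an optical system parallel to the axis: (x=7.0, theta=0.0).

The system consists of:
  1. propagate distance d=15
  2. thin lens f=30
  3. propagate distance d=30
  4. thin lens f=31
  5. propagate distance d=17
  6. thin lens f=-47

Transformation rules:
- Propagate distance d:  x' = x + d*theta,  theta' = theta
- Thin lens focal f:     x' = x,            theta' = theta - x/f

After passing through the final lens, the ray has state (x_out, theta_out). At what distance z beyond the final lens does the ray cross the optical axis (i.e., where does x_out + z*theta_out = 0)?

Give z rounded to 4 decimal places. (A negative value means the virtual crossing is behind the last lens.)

Answer: -12.4844

Derivation:
Initial: x=7.0000 theta=0.0000
After 1 (propagate distance d=15): x=7.0000 theta=0.0000
After 2 (thin lens f=30): x=7.0000 theta=-7/30 (≈-0.2333)
After 3 (propagate distance d=30): x=0.0000 theta=-7/30 (≈-0.2333)
After 4 (thin lens f=31): x=0.0000 theta=-7/30 (≈-0.2333)
After 5 (propagate distance d=17): x=-119/30 (≈-3.9667) theta=-7/30 (≈-0.2333)
After 6 (thin lens f=-47): x=-119/30 (≈-3.9667) theta=-224/705 (≈-0.3177)
z_focus = -x_out/theta_out = -(-119/30)/(-224/705) = -799/64 ≈ -12.4844
Rounded to 4 decimal places: z = -12.4844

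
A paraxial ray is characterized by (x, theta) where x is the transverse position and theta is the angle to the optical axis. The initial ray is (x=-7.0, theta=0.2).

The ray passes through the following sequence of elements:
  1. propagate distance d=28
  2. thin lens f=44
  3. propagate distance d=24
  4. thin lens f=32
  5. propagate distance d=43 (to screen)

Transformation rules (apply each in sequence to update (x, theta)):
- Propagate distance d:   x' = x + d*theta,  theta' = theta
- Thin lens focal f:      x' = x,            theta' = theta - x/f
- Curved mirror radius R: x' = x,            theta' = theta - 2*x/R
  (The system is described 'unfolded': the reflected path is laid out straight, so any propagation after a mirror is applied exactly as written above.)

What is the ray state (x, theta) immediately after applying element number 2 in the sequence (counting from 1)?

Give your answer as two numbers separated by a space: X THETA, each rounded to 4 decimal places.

Initial: x=-7.0000 theta=0.2000
After 1 (propagate distance d=28): x=-1.4000 theta=0.2000
After 2 (thin lens f=44): x=-1.4000 theta=51/220 (≈0.2318)
Rounded to 4 decimal places: x = -1.4000, theta = 0.2318

Answer: -1.4000 0.2318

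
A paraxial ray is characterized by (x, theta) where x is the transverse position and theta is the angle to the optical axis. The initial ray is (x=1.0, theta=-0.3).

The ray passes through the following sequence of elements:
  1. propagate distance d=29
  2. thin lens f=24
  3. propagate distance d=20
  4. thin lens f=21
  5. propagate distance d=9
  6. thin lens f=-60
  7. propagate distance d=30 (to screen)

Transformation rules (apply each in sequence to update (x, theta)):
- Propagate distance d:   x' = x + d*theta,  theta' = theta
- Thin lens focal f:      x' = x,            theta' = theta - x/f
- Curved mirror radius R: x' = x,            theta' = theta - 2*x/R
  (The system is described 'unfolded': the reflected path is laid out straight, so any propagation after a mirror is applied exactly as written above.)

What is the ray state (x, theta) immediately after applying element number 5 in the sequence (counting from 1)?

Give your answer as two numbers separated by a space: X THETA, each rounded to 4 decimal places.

Initial: x=1.0000 theta=-0.3000
After 1 (propagate distance d=29): x=-7.7000 theta=-0.3000
After 2 (thin lens f=24): x=-7.7000 theta=1/48 (≈0.0208)
After 3 (propagate distance d=20): x=-437/60 (≈-7.2833) theta=1/48 (≈0.0208)
After 4 (thin lens f=21): x=-437/60 (≈-7.2833) theta=1853/5040 (≈0.3677)
After 5 (propagate distance d=9): x=-6677/1680 (≈-3.9744) theta=1853/5040 (≈0.3677)
Rounded to 4 decimal places: x = -3.9744, theta = 0.3677

Answer: -3.9744 0.3677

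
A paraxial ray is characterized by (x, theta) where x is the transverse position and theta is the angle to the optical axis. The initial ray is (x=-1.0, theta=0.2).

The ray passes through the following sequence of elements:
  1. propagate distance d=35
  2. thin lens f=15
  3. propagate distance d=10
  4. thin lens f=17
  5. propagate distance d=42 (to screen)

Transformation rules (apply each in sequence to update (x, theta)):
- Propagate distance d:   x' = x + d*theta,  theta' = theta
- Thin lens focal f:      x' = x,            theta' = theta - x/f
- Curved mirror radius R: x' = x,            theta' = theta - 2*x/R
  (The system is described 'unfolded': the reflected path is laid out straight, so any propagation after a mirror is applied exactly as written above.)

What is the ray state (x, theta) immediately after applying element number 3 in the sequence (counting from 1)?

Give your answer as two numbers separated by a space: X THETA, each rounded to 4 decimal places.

Initial: x=-1.0000 theta=0.2000
After 1 (propagate distance d=35): x=6.0000 theta=0.2000
After 2 (thin lens f=15): x=6.0000 theta=-0.2000
After 3 (propagate distance d=10): x=4.0000 theta=-0.2000
Rounded to 4 decimal places: x = 4.0000, theta = -0.2000

Answer: 4.0000 -0.2000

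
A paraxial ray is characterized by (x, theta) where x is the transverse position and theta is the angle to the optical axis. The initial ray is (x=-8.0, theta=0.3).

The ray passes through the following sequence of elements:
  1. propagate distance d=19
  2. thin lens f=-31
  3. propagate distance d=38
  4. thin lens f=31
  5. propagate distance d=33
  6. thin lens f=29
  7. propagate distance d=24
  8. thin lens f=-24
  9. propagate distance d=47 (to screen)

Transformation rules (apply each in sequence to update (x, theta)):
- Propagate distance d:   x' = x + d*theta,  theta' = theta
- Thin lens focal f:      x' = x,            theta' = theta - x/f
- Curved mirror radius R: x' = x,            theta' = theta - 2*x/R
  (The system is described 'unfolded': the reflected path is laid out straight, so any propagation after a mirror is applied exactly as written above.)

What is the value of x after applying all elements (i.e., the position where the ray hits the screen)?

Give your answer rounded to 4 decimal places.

Initial: x=-8.0000 theta=0.3000
After 1 (propagate distance d=19): x=-2.3000 theta=0.3000
After 2 (thin lens f=-31): x=-2.3000 theta=7/31 (≈0.2258)
After 3 (propagate distance d=38): x=1947/310 (≈6.2806) theta=7/31 (≈0.2258)
After 4 (thin lens f=31): x=1947/310 (≈6.2806) theta=223/9610 (≈0.0232)
After 5 (propagate distance d=33): x=33858/4805 (≈7.0464) theta=223/9610 (≈0.0232)
After 6 (thin lens f=29): x=33858/4805 (≈7.0464) theta=-61249/278690 (≈-0.2198)
After 7 (propagate distance d=24): x=246894/139345 (≈1.7718) theta=-61249/278690 (≈-0.2198)
After 8 (thin lens f=-24): x=246894/139345 (≈1.7718) theta=-81349/557380 (≈-0.1459)
After 9 (propagate distance d=47 (to screen)): x=-2835827/557380 (≈-5.0878) theta=-81349/557380 (≈-0.1459)
Rounded to 4 decimal places: x = -5.0878

Answer: -5.0878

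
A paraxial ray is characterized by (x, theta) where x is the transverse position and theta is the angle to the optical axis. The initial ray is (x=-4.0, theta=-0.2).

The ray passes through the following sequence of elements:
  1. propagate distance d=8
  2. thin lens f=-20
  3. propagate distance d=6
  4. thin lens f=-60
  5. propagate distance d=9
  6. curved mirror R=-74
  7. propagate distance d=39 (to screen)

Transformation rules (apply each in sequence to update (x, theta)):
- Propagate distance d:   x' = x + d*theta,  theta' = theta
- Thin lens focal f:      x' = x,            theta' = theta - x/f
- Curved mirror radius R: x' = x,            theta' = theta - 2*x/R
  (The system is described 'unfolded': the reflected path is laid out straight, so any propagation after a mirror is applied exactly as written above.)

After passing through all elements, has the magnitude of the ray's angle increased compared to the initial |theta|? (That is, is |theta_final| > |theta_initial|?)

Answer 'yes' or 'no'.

Initial: x=-4.0000 theta=-0.2000
After 1 (propagate distance d=8): x=-5.6000 theta=-0.2000
After 2 (thin lens f=-20): x=-5.6000 theta=-0.4800
After 3 (propagate distance d=6): x=-8.4800 theta=-0.4800
After 4 (thin lens f=-60): x=-8.4800 theta=-233/375 (≈-0.6213)
After 5 (propagate distance d=9): x=-14.0720 theta=-233/375 (≈-0.6213)
After 6 (curved mirror R=-74): x=-14.0720 theta=-13898/13875 (≈-1.0017)
After 7 (propagate distance d=39 (to screen)): x=-245757/4625 (≈-53.1366) theta=-13898/13875 (≈-1.0017)
|theta_initial|=0.2000 |theta_final|=13898/13875 (≈1.0017) -> increased

Answer: yes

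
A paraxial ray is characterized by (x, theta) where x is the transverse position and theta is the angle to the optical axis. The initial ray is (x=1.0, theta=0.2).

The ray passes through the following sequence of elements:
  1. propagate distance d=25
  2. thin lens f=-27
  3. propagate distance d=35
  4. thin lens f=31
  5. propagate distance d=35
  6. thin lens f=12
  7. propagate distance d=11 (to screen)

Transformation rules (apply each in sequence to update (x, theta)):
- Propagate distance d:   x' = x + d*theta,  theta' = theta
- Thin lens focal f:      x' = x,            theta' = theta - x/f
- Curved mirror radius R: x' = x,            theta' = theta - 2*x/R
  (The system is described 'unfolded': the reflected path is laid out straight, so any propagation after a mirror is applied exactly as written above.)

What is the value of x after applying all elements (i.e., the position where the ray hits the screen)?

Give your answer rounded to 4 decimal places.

Initial: x=1.0000 theta=0.2000
After 1 (propagate distance d=25): x=6.0000 theta=0.2000
After 2 (thin lens f=-27): x=6.0000 theta=19/45 (≈0.4222)
After 3 (propagate distance d=35): x=187/9 (≈20.7778) theta=19/45 (≈0.4222)
After 4 (thin lens f=31): x=187/9 (≈20.7778) theta=-346/1395 (≈-0.2480)
After 5 (propagate distance d=35): x=375/31 (≈12.0968) theta=-346/1395 (≈-0.2480)
After 6 (thin lens f=12): x=375/31 (≈12.0968) theta=-7009/5580 (≈-1.2561)
After 7 (propagate distance d=11 (to screen)): x=-9599/5580 (≈-1.7203) theta=-7009/5580 (≈-1.2561)
Rounded to 4 decimal places: x = -1.7203

Answer: -1.7203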